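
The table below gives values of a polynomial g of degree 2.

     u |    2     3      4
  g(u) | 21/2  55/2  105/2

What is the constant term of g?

Write g(u) = au^2 + bu + c. Substituting each data point gives a linear system:
  4a + 2b + c = 21/2
  9a + 3b + c = 55/2
  16a + 4b + c = 105/2
Solving the system yields a = 4, b = -3, c = 1/2.
So g(u) = 4u^2 - 3u + 1/2.
The constant term is 1/2.

1/2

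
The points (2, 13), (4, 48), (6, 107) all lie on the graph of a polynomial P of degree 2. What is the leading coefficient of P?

3

Write P(n) = an^2 + bn + c. Substituting each data point gives a linear system:
  4a + 2b + c = 13
  16a + 4b + c = 48
  36a + 6b + c = 107
Solving the system yields a = 3, b = -1/2, c = 2.
So P(n) = 3n^2 - (1/2)n + 2.
The leading coefficient is 3.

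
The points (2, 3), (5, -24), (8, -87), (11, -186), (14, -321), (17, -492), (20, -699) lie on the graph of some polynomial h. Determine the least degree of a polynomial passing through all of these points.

Forward differences of the values at t = 2, 5, 8, 11, 14, 17, 20:
  h  : 3  -24  -87  -186  -321  -492  -699
  Δ  : -27  -63  -99  -135  -171  -207
  Δ^2: -36  -36  -36  -36  -36
  Δ^3: 0  0  0  0
  Δ^4: 0  0  0
  Δ^5: 0  0
  Δ^6: 0
The second differences are constant (-36) and nonzero, while all higher differences vanish, so the minimal degree is 2.

2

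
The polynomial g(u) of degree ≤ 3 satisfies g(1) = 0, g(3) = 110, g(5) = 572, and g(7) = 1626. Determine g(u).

g(u) = 5u^3 - u^2 - 6u + 2

Using the Lagrange interpolation formula with nodes 1, 3, 5, 7:
  L_0(u) = (u - 3)(u - 5)(u - 7) / -48
  L_1(u) = (u - 1)(u - 5)(u - 7) / 16
  L_2(u) = (u - 1)(u - 3)(u - 7) / -16
  L_3(u) = (u - 1)(u - 3)(u - 5) / 48
Then g(u) = 0·L_0(u) + 110·L_1(u) + 572·L_2(u) + 1626·L_3(u).
Expanding and collecting terms gives g(u) = 5u^3 - u^2 - 6u + 2.
Check: g(3) = 110. ✓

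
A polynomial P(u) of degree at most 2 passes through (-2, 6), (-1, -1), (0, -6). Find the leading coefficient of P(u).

Write P(u) = au^2 + bu + c. Substituting each data point gives a linear system:
  4a - 2b + c = 6
  a - b + c = -1
  c = -6
Solving the system yields a = 1, b = -4, c = -6.
So P(u) = u^2 - 4u - 6.
The leading coefficient is 1.

1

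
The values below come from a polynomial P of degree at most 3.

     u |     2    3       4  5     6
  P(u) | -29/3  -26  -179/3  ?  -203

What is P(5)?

-350/3

The 4 known points determine the degree-3 polynomial uniquely.
Write P(u) = au^3 + bu^2 + cu + d. Substituting each data point gives a linear system:
  8a + 4b + 2c + d = -29/3
  27a + 9b + 3c + d = -26
  64a + 16b + 4c + d = -179/3
  216a + 36b + 6c + d = -203
Solving the system yields a = -1, b = 1/3, c = 1, d = -5.
So P(u) = -u^3 + (1/3)u^2 + u - 5.
Then P(5) = -350/3.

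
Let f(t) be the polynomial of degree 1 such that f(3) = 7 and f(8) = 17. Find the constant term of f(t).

1

Write f(t) = at + b. Substituting each data point gives a linear system:
  3a + b = 7
  8a + b = 17
Solving the system yields a = 2, b = 1.
So f(t) = 2t + 1.
The constant term is 1.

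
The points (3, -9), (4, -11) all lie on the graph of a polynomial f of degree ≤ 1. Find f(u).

Using the Lagrange interpolation formula with nodes 3, 4:
  L_0(u) = (u - 4) / -1
  L_1(u) = (u - 3) / 1
Then f(u) = -9·L_0(u) - 11·L_1(u).
Expanding and collecting terms gives f(u) = -2u - 3.
Check: f(3) = -9. ✓

f(u) = -2u - 3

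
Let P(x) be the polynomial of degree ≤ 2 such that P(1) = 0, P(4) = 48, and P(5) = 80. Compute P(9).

288

Using the Lagrange interpolation formula with nodes 1, 4, 5:
  L_0(x) = (x - 4)(x - 5) / 12
  L_1(x) = (x - 1)(x - 5) / -3
  L_2(x) = (x - 1)(x - 4) / 4
Then P(x) = 0·L_0(x) + 48·L_1(x) + 80·L_2(x).
Expanding and collecting terms gives P(x) = 4x^2 - 4x.
Evaluating at x = 9: P(9) = 288.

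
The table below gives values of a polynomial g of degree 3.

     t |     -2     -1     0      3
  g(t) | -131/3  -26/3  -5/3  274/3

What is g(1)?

4/3

Using the Lagrange interpolation formula with nodes -2, -1, 0, 3:
  L_0(t) = (t + 1)t(t - 3) / -10
  L_1(t) = (t + 2)t(t - 3) / 4
  L_2(t) = (t + 2)(t + 1)(t - 3) / -6
  L_3(t) = (t + 2)(t + 1)t / 60
Then g(t) = -131/3·L_0(t) - 26/3·L_1(t) - 5/3·L_2(t) + 274/3·L_3(t).
Expanding and collecting terms gives g(t) = 4t³ - 2t² + t - 5/3.
Evaluating at t = 1: g(1) = 4/3.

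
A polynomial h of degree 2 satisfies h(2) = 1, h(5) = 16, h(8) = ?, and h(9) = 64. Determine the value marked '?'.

49

The 3 known points determine the degree-2 polynomial uniquely.
Write h(u) = au^2 + bu + c. Substituting each data point gives a linear system:
  4a + 2b + c = 1
  25a + 5b + c = 16
  81a + 9b + c = 64
Solving the system yields a = 1, b = -2, c = 1.
So h(u) = u^2 - 2u + 1.
Then h(8) = 49.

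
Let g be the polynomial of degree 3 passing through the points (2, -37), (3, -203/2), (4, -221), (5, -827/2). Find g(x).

Write g(x) = ax^3 + bx^2 + cx + d. Substituting each data point gives a linear system:
  8a + 4b + 2c + d = -37
  27a + 9b + 3c + d = -203/2
  64a + 16b + 4c + d = -221
  125a + 25b + 5c + d = -827/2
Solving the system yields a = -3, b = -1/2, c = -5, d = -1.
So g(x) = -3x^3 - (1/2)x^2 - 5x - 1.
Check: g(3) = -203/2. ✓

g(x) = -3x^3 - (1/2)x^2 - 5x - 1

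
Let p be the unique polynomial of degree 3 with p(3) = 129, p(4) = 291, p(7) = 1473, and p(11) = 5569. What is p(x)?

p(x) = 4x^3 + 2x^2 + 3

Write p(x) = ax^3 + bx^2 + cx + d. Substituting each data point gives a linear system:
  27a + 9b + 3c + d = 129
  64a + 16b + 4c + d = 291
  343a + 49b + 7c + d = 1473
  1331a + 121b + 11c + d = 5569
Solving the system yields a = 4, b = 2, c = 0, d = 3.
So p(x) = 4x^3 + 2x^2 + 3.
Check: p(3) = 129. ✓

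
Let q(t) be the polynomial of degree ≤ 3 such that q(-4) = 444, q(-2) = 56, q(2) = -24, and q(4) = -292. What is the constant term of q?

-4

Write q(t) = at^3 + bt^2 + ct + d. Substituting each data point gives a linear system:
  -64a + 16b - 4c + d = 444
  -8a + 4b - 2c + d = 56
  8a + 4b + 2c + d = -24
  64a + 16b + 4c + d = -292
Solving the system yields a = -6, b = 5, c = 4, d = -4.
So q(t) = -6t^3 + 5t^2 + 4t - 4.
The constant term is -4.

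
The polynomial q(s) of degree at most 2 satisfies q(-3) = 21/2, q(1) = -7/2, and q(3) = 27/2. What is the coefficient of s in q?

1/2

Write q(s) = as^2 + bs + c. Substituting each data point gives a linear system:
  9a - 3b + c = 21/2
  a + b + c = -7/2
  9a + 3b + c = 27/2
Solving the system yields a = 2, b = 1/2, c = -6.
So q(s) = 2s² + (1/2)s - 6.
The coefficient of s is 1/2.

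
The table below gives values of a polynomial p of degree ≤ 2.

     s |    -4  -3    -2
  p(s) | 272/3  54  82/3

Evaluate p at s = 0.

4

Write p(s) = as^2 + bs + c. Substituting each data point gives a linear system:
  16a - 4b + c = 272/3
  9a - 3b + c = 54
  4a - 2b + c = 82/3
Solving the system yields a = 5, b = -5/3, c = 4.
So p(s) = 5s^2 - (5/3)s + 4.
Then p(0) = 4.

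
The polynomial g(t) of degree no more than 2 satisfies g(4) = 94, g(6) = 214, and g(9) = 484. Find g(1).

4

Write g(t) = at^2 + bt + c. Substituting each data point gives a linear system:
  16a + 4b + c = 94
  36a + 6b + c = 214
  81a + 9b + c = 484
Solving the system yields a = 6, b = 0, c = -2.
So g(t) = 6t^2 - 2.
Then g(1) = 4.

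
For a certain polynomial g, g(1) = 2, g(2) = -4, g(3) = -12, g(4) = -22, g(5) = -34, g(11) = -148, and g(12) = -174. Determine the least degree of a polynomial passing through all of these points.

Divided differences on the nodes 1, 2, 3, 4, 5, 11, 12:
  order 0: 2  -4  -12  -22  -34  -148  -174
  order 1: -6  -8  -10  -12  -19  -26
  order 2: -1  -1  -1  -1  -1
  order 3: 0  0  0  0
  order 4: 0  0  0
  order 5: 0  0
  order 6: 0
The order-2 divided differences are all -1 (nonzero) and every higher order vanishes, so the data lies on a polynomial of degree exactly 2.

2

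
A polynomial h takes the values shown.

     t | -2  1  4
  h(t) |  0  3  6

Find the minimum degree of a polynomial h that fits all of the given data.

1

Forward differences of the values at t = -2, 1, 4:
  h  : 0  3  6
  Δ  : 3  3
  Δ^2: 0
The first differences are constant (3) and nonzero, while all higher differences vanish, so the minimal degree is 1.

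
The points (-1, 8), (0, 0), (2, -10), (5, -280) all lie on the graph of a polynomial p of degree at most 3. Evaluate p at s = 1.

0

Using the Lagrange interpolation formula with nodes -1, 0, 2, 5:
  L_0(s) = s(s - 2)(s - 5) / -18
  L_1(s) = (s + 1)(s - 2)(s - 5) / 10
  L_2(s) = (s + 1)s(s - 5) / -18
  L_3(s) = (s + 1)s(s - 2) / 90
Then p(s) = 8·L_0(s) + 0·L_1(s) - 10·L_2(s) - 280·L_3(s).
Expanding and collecting terms gives p(s) = -3s³ + 4s² - s.
Evaluating at s = 1: p(1) = 0.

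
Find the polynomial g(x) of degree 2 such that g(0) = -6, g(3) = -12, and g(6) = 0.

g(x) = x^2 - 5x - 6

Write g(x) = ax^2 + bx + c. Substituting each data point gives a linear system:
  c = -6
  9a + 3b + c = -12
  36a + 6b + c = 0
Solving the system yields a = 1, b = -5, c = -6.
So g(x) = x² - 5x - 6.
Check: g(0) = -6. ✓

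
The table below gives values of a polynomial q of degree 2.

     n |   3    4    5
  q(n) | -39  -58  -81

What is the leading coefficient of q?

-2

Write q(n) = an^2 + bn + c. Substituting each data point gives a linear system:
  9a + 3b + c = -39
  16a + 4b + c = -58
  25a + 5b + c = -81
Solving the system yields a = -2, b = -5, c = -6.
So q(n) = -2n^2 - 5n - 6.
The leading coefficient is -2.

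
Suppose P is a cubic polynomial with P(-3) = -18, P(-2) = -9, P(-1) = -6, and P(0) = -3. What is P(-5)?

Write P(x) = ax^3 + bx^2 + cx + d. Substituting each data point gives a linear system:
  -27a + 9b - 3c + d = -18
  -8a + 4b - 2c + d = -9
  -a + b - c + d = -6
  d = -3
Solving the system yields a = 1, b = 3, c = 5, d = -3.
So P(x) = x³ + 3x² + 5x - 3.
Then P(-5) = -78.

-78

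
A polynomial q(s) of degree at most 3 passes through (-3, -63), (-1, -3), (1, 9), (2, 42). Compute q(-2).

Write q(s) = as^3 + bs^2 + cs + d. Substituting each data point gives a linear system:
  -27a + 9b - 3c + d = -63
  -a + b - c + d = -3
  a + b + c + d = 9
  8a + 4b + 2c + d = 42
Solving the system yields a = 3, b = 3, c = 3, d = 0.
So q(s) = 3s^3 + 3s^2 + 3s.
Then q(-2) = -18.

-18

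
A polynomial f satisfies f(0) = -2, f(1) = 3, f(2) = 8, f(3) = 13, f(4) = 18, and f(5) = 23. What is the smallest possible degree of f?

1

Forward differences of the values at n = 0, 1, 2, 3, 4, 5:
  f  : -2  3  8  13  18  23
  Δ  : 5  5  5  5  5
  Δ^2: 0  0  0  0
  Δ^3: 0  0  0
  Δ^4: 0  0
  Δ^5: 0
The first differences are constant (5) and nonzero, while all higher differences vanish, so the minimal degree is 1.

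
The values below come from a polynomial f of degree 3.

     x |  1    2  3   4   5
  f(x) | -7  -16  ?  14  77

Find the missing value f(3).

On equispaced nodes a degree-3 polynomial has vanishing fourth forward difference, so
  f(1) - 4·f(2) + 6·f(3) - 4·f(4) + f(5) = 0.
Substituting the known values and solving for f(3):
  6·f(3) = -78
  f(3) = -13.

-13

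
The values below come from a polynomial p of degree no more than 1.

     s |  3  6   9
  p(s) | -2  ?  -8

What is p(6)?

On equispaced nodes a degree-1 polynomial has vanishing second forward difference, so
  p(3) - 2·p(6) + p(9) = 0.
Substituting the known values and solving for p(6):
  -2·p(6) = 10
  p(6) = -5.

-5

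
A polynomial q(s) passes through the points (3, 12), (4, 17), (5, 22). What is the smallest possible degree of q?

Forward differences of the values at s = 3, 4, 5:
  q  : 12  17  22
  Δ  : 5  5
  Δ^2: 0
The first differences are constant (5) and nonzero, while all higher differences vanish, so the minimal degree is 1.

1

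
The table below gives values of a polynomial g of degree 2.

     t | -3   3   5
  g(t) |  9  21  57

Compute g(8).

Write g(t) = at^2 + bt + c. Substituting each data point gives a linear system:
  9a - 3b + c = 9
  9a + 3b + c = 21
  25a + 5b + c = 57
Solving the system yields a = 2, b = 2, c = -3.
So g(t) = 2t^2 + 2t - 3.
Then g(8) = 141.

141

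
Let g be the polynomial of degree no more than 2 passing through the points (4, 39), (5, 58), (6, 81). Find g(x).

g(x) = 2x^2 + x + 3

Write g(x) = ax^2 + bx + c. Substituting each data point gives a linear system:
  16a + 4b + c = 39
  25a + 5b + c = 58
  36a + 6b + c = 81
Solving the system yields a = 2, b = 1, c = 3.
So g(x) = 2x^2 + x + 3.
Check: g(6) = 81. ✓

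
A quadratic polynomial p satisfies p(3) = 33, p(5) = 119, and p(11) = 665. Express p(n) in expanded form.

Write p(n) = an^2 + bn + c. Substituting each data point gives a linear system:
  9a + 3b + c = 33
  25a + 5b + c = 119
  121a + 11b + c = 665
Solving the system yields a = 6, b = -5, c = -6.
So p(n) = 6n^2 - 5n - 6.
Check: p(5) = 119. ✓

p(n) = 6n^2 - 5n - 6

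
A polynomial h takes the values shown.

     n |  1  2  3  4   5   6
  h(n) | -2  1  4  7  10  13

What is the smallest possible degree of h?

1

Forward differences of the values at n = 1, 2, 3, 4, 5, 6:
  h  : -2  1  4  7  10  13
  Δ  : 3  3  3  3  3
  Δ^2: 0  0  0  0
  Δ^3: 0  0  0
  Δ^4: 0  0
  Δ^5: 0
The first differences are constant (3) and nonzero, while all higher differences vanish, so the minimal degree is 1.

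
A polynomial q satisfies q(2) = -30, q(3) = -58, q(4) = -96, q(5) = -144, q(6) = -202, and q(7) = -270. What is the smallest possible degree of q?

Forward differences of the values at n = 2, 3, 4, 5, 6, 7:
  q  : -30  -58  -96  -144  -202  -270
  Δ  : -28  -38  -48  -58  -68
  Δ^2: -10  -10  -10  -10
  Δ^3: 0  0  0
  Δ^4: 0  0
  Δ^5: 0
The second differences are constant (-10) and nonzero, while all higher differences vanish, so the minimal degree is 2.

2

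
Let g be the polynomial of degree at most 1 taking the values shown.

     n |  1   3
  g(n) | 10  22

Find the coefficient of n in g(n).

Write g(n) = an + b. Substituting each data point gives a linear system:
  a + b = 10
  3a + b = 22
Solving the system yields a = 6, b = 4.
So g(n) = 6n + 4.
The leading coefficient is 6.

6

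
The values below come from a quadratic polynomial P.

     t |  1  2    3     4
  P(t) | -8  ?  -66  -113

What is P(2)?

The 3 known points determine the degree-2 polynomial uniquely.
Write P(t) = at^2 + bt + c. Substituting each data point gives a linear system:
  a + b + c = -8
  9a + 3b + c = -66
  16a + 4b + c = -113
Solving the system yields a = -6, b = -5, c = 3.
So P(t) = -6t^2 - 5t + 3.
Then P(2) = -31.

-31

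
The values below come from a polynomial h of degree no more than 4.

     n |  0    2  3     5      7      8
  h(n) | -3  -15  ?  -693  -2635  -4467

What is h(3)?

The 5 known points determine the degree-4 polynomial uniquely.
Write h(n) = an^4 + bn^3 + cn^2 + dn + e. Substituting each data point gives a linear system:
  e = -3
  16a + 8b + 4c + 2d + e = -15
  625a + 125b + 25c + 5d + e = -693
  2401a + 343b + 49c + 7d + e = -2635
  4096a + 512b + 64c + 8d + e = -4467
Solving the system yields a = -1, b = -1, c = 2, d = 2, e = -3.
So h(n) = -n⁴ - n³ + 2n² + 2n - 3.
Then h(3) = -87.

-87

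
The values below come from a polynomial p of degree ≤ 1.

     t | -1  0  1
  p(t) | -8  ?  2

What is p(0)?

On equispaced nodes a degree-1 polynomial has vanishing second forward difference, so
  p(-1) - 2·p(0) + p(1) = 0.
Substituting the known values and solving for p(0):
  -2·p(0) = 6
  p(0) = -3.

-3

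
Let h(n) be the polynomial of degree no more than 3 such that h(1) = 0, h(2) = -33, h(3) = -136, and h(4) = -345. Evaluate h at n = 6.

-1225

Forward differences of the values at n = 1, 2, 3, 4:
  h  : 0  -33  -136  -345
  Δ  : -33  -103  -209
  Δ^2: -70  -106
  Δ^3: -36
The third differences are constant, confirming degree 3.
Interpolating (Newton forward form) and evaluating at n = 6 gives h(6) = -1225.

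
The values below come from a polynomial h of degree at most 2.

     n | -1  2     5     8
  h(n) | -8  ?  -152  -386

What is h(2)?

On equispaced nodes a degree-2 polynomial has vanishing third forward difference, so
  - h(-1) + 3·h(2) - 3·h(5) + h(8) = 0.
Substituting the known values and solving for h(2):
  3·h(2) = -78
  h(2) = -26.

-26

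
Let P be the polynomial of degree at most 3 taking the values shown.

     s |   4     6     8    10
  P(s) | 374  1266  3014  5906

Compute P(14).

16274

Using the Lagrange interpolation formula with nodes 4, 6, 8, 10:
  L_0(s) = (s - 6)(s - 8)(s - 10) / -48
  L_1(s) = (s - 4)(s - 8)(s - 10) / 16
  L_2(s) = (s - 4)(s - 6)(s - 10) / -16
  L_3(s) = (s - 4)(s - 6)(s - 8) / 48
Then P(s) = 374·L_0(s) + 1266·L_1(s) + 3014·L_2(s) + 5906·L_3(s).
Expanding and collecting terms gives P(s) = 6s^3 - s^2 + 6.
Evaluating at s = 14: P(14) = 16274.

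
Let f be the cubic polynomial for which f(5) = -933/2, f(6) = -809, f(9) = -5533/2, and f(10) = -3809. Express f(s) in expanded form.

Write f(s) = as^3 + bs^2 + cs + d. Substituting each data point gives a linear system:
  125a + 25b + 5c + d = -933/2
  216a + 36b + 6c + d = -809
  729a + 81b + 9c + d = -5533/2
  1000a + 100b + 10c + d = -3809
Solving the system yields a = -4, b = 5/2, c = -6, d = 1.
So f(s) = -4s^3 + (5/2)s^2 - 6s + 1.
Check: f(10) = -3809. ✓

f(s) = -4s^3 + (5/2)s^2 - 6s + 1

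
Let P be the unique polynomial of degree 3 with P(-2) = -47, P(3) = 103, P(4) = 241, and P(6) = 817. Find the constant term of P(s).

Write P(s) = as^3 + bs^2 + cs + d. Substituting each data point gives a linear system:
  -8a + 4b - 2c + d = -47
  27a + 9b + 3c + d = 103
  64a + 16b + 4c + d = 241
  216a + 36b + 6c + d = 817
Solving the system yields a = 4, b = -2, c = 4, d = 1.
So P(s) = 4s^3 - 2s^2 + 4s + 1.
The constant term is 1.

1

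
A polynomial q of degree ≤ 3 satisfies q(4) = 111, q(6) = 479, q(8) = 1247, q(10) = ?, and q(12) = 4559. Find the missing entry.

2559

On equispaced nodes a degree-3 polynomial has vanishing fourth forward difference, so
  q(4) - 4·q(6) + 6·q(8) - 4·q(10) + q(12) = 0.
Substituting the known values and solving for q(10):
  -4·q(10) = -10236
  q(10) = 2559.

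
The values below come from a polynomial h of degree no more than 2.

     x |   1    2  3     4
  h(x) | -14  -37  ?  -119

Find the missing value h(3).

On equispaced nodes a degree-2 polynomial has vanishing third forward difference, so
  - h(1) + 3·h(2) - 3·h(3) + h(4) = 0.
Substituting the known values and solving for h(3):
  -3·h(3) = 216
  h(3) = -72.

-72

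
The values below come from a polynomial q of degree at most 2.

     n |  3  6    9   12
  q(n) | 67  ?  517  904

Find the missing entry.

238

On equispaced nodes a degree-2 polynomial has vanishing third forward difference, so
  - q(3) + 3·q(6) - 3·q(9) + q(12) = 0.
Substituting the known values and solving for q(6):
  3·q(6) = 714
  q(6) = 238.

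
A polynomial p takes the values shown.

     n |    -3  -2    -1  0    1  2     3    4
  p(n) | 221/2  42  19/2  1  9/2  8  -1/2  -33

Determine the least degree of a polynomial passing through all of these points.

Forward differences of the values at n = -3, -2, -1, 0, 1, 2, 3, 4:
  p  : 221/2  42  19/2  1  9/2  8  -1/2  -33
  Δ  : -137/2  -65/2  -17/2  7/2  7/2  -17/2  -65/2
  Δ^2: 36  24  12  0  -12  -24
  Δ^3: -12  -12  -12  -12  -12
  Δ^4: 0  0  0  0
  Δ^5: 0  0  0
  Δ^6: 0  0
  Δ^7: 0
The third differences are constant (-12) and nonzero, while all higher differences vanish, so the minimal degree is 3.

3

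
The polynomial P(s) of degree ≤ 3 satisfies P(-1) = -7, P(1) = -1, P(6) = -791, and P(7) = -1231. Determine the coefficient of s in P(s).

6

Write P(s) = as^3 + bs^2 + cs + d. Substituting each data point gives a linear system:
  -a + b - c + d = -7
  a + b + c + d = -1
  216a + 36b + 6c + d = -791
  343a + 49b + 7c + d = -1231
Solving the system yields a = -3, b = -5, c = 6, d = 1.
So P(s) = -3s^3 - 5s^2 + 6s + 1.
The coefficient of s is 6.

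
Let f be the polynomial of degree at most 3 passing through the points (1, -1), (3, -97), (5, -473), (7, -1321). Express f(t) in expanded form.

Write f(t) = at^3 + bt^2 + ct + d. Substituting each data point gives a linear system:
  a + b + c + d = -1
  27a + 9b + 3c + d = -97
  125a + 25b + 5c + d = -473
  343a + 49b + 7c + d = -1321
Solving the system yields a = -4, b = 1, c = 0, d = 2.
So f(t) = -4t^3 + t^2 + 2.
Check: f(3) = -97. ✓

f(t) = -4t^3 + t^2 + 2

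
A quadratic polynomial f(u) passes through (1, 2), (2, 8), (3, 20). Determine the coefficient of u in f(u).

-3

Write f(u) = au^2 + bu + c. Substituting each data point gives a linear system:
  a + b + c = 2
  4a + 2b + c = 8
  9a + 3b + c = 20
Solving the system yields a = 3, b = -3, c = 2.
So f(u) = 3u^2 - 3u + 2.
The coefficient of u is -3.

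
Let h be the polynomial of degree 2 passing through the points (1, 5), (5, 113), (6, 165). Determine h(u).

Using the Lagrange interpolation formula with nodes 1, 5, 6:
  L_0(u) = (u - 5)(u - 6) / 20
  L_1(u) = (u - 1)(u - 6) / -4
  L_2(u) = (u - 1)(u - 5) / 5
Then h(u) = 5·L_0(u) + 113·L_1(u) + 165·L_2(u).
Expanding and collecting terms gives h(u) = 5u^2 - 3u + 3.
Check: h(6) = 165. ✓

h(u) = 5u^2 - 3u + 3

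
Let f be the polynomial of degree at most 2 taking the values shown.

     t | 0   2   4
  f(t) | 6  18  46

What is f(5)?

66

Forward differences of the values at t = 0, 2, 4:
  f  : 6  18  46
  Δ  : 12  28
  Δ^2: 16
The second differences are constant, confirming degree 2.
Interpolating (Newton forward form) and evaluating at t = 5 gives f(5) = 66.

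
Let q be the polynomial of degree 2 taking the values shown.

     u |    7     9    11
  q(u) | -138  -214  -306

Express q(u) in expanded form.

Using the Lagrange interpolation formula with nodes 7, 9, 11:
  L_0(u) = (u - 9)(u - 11) / 8
  L_1(u) = (u - 7)(u - 11) / -4
  L_2(u) = (u - 7)(u - 9) / 8
Then q(u) = -138·L_0(u) - 214·L_1(u) - 306·L_2(u).
Expanding and collecting terms gives q(u) = -2u^2 - 6u + 2.
Check: q(9) = -214. ✓

q(u) = -2u^2 - 6u + 2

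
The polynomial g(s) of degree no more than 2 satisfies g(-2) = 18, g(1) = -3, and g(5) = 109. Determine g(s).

g(s) = 5s^2 - 2s - 6

Using the Lagrange interpolation formula with nodes -2, 1, 5:
  L_0(s) = (s - 1)(s - 5) / 21
  L_1(s) = (s + 2)(s - 5) / -12
  L_2(s) = (s + 2)(s - 1) / 28
Then g(s) = 18·L_0(s) - 3·L_1(s) + 109·L_2(s).
Expanding and collecting terms gives g(s) = 5s^2 - 2s - 6.
Check: g(1) = -3. ✓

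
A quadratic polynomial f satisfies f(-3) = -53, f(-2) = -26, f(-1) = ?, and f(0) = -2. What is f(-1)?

The 3 known points determine the degree-2 polynomial uniquely.
Write f(t) = at^2 + bt + c. Substituting each data point gives a linear system:
  9a - 3b + c = -53
  4a - 2b + c = -26
  c = -2
Solving the system yields a = -5, b = 2, c = -2.
So f(t) = -5t^2 + 2t - 2.
Then f(-1) = -9.

-9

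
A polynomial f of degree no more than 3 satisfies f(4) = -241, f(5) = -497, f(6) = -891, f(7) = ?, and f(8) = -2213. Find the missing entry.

The 4 known points determine the degree-3 polynomial uniquely.
Write f(t) = at^3 + bt^2 + ct + d. Substituting each data point gives a linear system:
  64a + 16b + 4c + d = -241
  125a + 25b + 5c + d = -497
  216a + 36b + 6c + d = -891
  512a + 64b + 8c + d = -2213
Solving the system yields a = -5, b = 6, c = -5, d = 3.
So f(t) = -5t^3 + 6t^2 - 5t + 3.
Then f(7) = -1453.

-1453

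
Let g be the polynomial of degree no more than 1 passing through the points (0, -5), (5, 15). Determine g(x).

g(x) = 4x - 5

Using the Lagrange interpolation formula with nodes 0, 5:
  L_0(x) = (x - 5) / -5
  L_1(x) = x / 5
Then g(x) = -5·L_0(x) + 15·L_1(x).
Expanding and collecting terms gives g(x) = 4x - 5.
Check: g(5) = 15. ✓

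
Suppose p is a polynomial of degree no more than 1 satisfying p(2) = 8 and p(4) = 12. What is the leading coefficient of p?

Write p(s) = as + b. Substituting each data point gives a linear system:
  2a + b = 8
  4a + b = 12
Solving the system yields a = 2, b = 4.
So p(s) = 2s + 4.
The leading coefficient is 2.

2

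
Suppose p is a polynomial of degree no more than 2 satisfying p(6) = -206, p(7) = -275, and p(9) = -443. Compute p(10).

Write p(t) = at^2 + bt + c. Substituting each data point gives a linear system:
  36a + 6b + c = -206
  49a + 7b + c = -275
  81a + 9b + c = -443
Solving the system yields a = -5, b = -4, c = -2.
So p(t) = -5t² - 4t - 2.
Then p(10) = -542.

-542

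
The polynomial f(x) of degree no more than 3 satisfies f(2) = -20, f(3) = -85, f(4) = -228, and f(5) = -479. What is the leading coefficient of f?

-5

Write f(x) = ax^3 + bx^2 + cx + d. Substituting each data point gives a linear system:
  8a + 4b + 2c + d = -20
  27a + 9b + 3c + d = -85
  64a + 16b + 4c + d = -228
  125a + 25b + 5c + d = -479
Solving the system yields a = -5, b = 6, c = 0, d = -4.
So f(x) = -5x³ + 6x² - 4.
The leading coefficient is -5.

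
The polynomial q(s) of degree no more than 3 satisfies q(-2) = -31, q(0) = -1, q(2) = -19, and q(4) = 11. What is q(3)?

Forward differences of the values at s = -2, 0, 2, 4:
  q  : -31  -1  -19  11
  Δ  : 30  -18  30
  Δ^2: -48  48
  Δ^3: 96
The third differences are constant, confirming degree 3.
Interpolating (Newton forward form) and evaluating at s = 3 gives q(3) = -16.

-16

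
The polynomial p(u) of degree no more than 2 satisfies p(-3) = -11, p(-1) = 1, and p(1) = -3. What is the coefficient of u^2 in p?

-2

Write p(u) = au^2 + bu + c. Substituting each data point gives a linear system:
  9a - 3b + c = -11
  a - b + c = 1
  a + b + c = -3
Solving the system yields a = -2, b = -2, c = 1.
So p(u) = -2u^2 - 2u + 1.
The leading coefficient is -2.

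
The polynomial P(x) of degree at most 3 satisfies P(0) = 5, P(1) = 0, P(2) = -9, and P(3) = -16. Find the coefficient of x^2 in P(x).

-5

Write P(x) = ax^3 + bx^2 + cx + d. Substituting each data point gives a linear system:
  d = 5
  a + b + c + d = 0
  8a + 4b + 2c + d = -9
  27a + 9b + 3c + d = -16
Solving the system yields a = 1, b = -5, c = -1, d = 5.
So P(x) = x³ - 5x² - x + 5.
The coefficient of x^2 is -5.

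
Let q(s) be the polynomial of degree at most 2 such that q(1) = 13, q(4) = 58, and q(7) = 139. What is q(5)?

Write q(s) = as^2 + bs + c. Substituting each data point gives a linear system:
  a + b + c = 13
  16a + 4b + c = 58
  49a + 7b + c = 139
Solving the system yields a = 2, b = 5, c = 6.
So q(s) = 2s^2 + 5s + 6.
Then q(5) = 81.

81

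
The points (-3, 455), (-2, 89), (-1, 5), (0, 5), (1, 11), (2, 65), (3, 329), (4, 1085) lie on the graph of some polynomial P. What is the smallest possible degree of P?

4

Forward differences of the values at x = -3, -2, -1, 0, 1, 2, 3, 4:
  P  : 455  89  5  5  11  65  329  1085
  Δ  : -366  -84  0  6  54  264  756
  Δ^2: 282  84  6  48  210  492
  Δ^3: -198  -78  42  162  282
  Δ^4: 120  120  120  120
  Δ^5: 0  0  0
  Δ^6: 0  0
  Δ^7: 0
The fourth differences are constant (120) and nonzero, while all higher differences vanish, so the minimal degree is 4.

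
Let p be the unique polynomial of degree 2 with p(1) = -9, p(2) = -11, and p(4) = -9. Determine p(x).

Using the Lagrange interpolation formula with nodes 1, 2, 4:
  L_0(x) = (x - 2)(x - 4) / 3
  L_1(x) = (x - 1)(x - 4) / -2
  L_2(x) = (x - 1)(x - 2) / 6
Then p(x) = -9·L_0(x) - 11·L_1(x) - 9·L_2(x).
Expanding and collecting terms gives p(x) = x^2 - 5x - 5.
Check: p(4) = -9. ✓

p(x) = x^2 - 5x - 5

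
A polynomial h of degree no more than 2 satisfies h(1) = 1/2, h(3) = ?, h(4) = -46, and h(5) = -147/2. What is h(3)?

-49/2

The 3 known points determine the degree-2 polynomial uniquely.
Write h(x) = ax^2 + bx + c. Substituting each data point gives a linear system:
  a + b + c = 1/2
  16a + 4b + c = -46
  25a + 5b + c = -147/2
Solving the system yields a = -3, b = -1/2, c = 4.
So h(x) = -3x^2 - (1/2)x + 4.
Then h(3) = -49/2.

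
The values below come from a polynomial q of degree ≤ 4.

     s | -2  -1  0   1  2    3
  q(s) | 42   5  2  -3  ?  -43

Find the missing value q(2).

On equispaced nodes a degree-4 polynomial has vanishing fifth forward difference, so
  - q(-2) + 5·q(-1) - 10·q(0) + 10·q(1) - 5·q(2) + q(3) = 0.
Substituting the known values and solving for q(2):
  -5·q(2) = 110
  q(2) = -22.

-22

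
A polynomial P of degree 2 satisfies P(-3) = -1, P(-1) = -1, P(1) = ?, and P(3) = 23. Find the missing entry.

On equispaced nodes a degree-2 polynomial has vanishing third forward difference, so
  - P(-3) + 3·P(-1) - 3·P(1) + P(3) = 0.
Substituting the known values and solving for P(1):
  -3·P(1) = -21
  P(1) = 7.

7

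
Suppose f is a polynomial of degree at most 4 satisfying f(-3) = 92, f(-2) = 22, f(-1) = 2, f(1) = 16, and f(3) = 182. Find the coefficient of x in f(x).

Write f(x) = ax^4 + bx^3 + cx^2 + dx + e. Substituting each data point gives a linear system:
  81a - 27b + 9c - 3d + e = 92
  16a - 8b + 4c - 2d + e = 22
  a - b + c - d + e = 2
  a + b + c + d + e = 16
  81a + 27b + 9c + 3d + e = 182
Solving the system yields a = 1, b = 1, c = 6, d = 6, e = 2.
So f(x) = x⁴ + x³ + 6x² + 6x + 2.
The coefficient of x is 6.

6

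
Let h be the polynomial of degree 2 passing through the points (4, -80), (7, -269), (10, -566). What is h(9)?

-455

Write h(x) = ax^2 + bx + c. Substituting each data point gives a linear system:
  16a + 4b + c = -80
  49a + 7b + c = -269
  100a + 10b + c = -566
Solving the system yields a = -6, b = 3, c = 4.
So h(x) = -6x^2 + 3x + 4.
Then h(9) = -455.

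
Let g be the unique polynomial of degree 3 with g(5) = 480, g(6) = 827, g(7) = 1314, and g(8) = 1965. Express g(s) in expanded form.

g(s) = 4s^3 - 2s^2 + 5s + 5

Write g(s) = as^3 + bs^2 + cs + d. Substituting each data point gives a linear system:
  125a + 25b + 5c + d = 480
  216a + 36b + 6c + d = 827
  343a + 49b + 7c + d = 1314
  512a + 64b + 8c + d = 1965
Solving the system yields a = 4, b = -2, c = 5, d = 5.
So g(s) = 4s^3 - 2s^2 + 5s + 5.
Check: g(6) = 827. ✓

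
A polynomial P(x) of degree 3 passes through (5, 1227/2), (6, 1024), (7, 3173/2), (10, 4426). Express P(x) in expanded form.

Write P(x) = ax^3 + bx^2 + cx + d. Substituting each data point gives a linear system:
  125a + 25b + 5c + d = 1227/2
  216a + 36b + 6c + d = 1024
  343a + 49b + 7c + d = 3173/2
  1000a + 100b + 10c + d = 4426
Solving the system yields a = 4, b = 4, c = 5/2, d = 1.
So P(x) = 4x^3 + 4x^2 + (5/2)x + 1.
Check: P(10) = 4426. ✓

P(x) = 4x^3 + 4x^2 + (5/2)x + 1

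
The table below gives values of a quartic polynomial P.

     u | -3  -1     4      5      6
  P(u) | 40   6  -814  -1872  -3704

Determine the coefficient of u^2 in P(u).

5

Write P(u) = au^4 + bu^3 + cu^2 + du + e. Substituting each data point gives a linear system:
  81a - 27b + 9c - 3d + e = 40
  a - b + c - d + e = 6
  256a + 64b + 16c + 4d + e = -814
  625a + 125b + 25c + 5d + e = -1872
  1296a + 216b + 36c + 6d + e = -3704
Solving the system yields a = -2, b = -6, c = 5, d = 1, e = -2.
So P(u) = -2u⁴ - 6u³ + 5u² + u - 2.
The coefficient of u^2 is 5.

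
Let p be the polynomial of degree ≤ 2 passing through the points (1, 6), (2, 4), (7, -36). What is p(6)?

-24

Using the Lagrange interpolation formula with nodes 1, 2, 7:
  L_0(s) = (s - 2)(s - 7) / 6
  L_1(s) = (s - 1)(s - 7) / -5
  L_2(s) = (s - 1)(s - 2) / 30
Then p(s) = 6·L_0(s) + 4·L_1(s) - 36·L_2(s).
Expanding and collecting terms gives p(s) = -s^2 + s + 6.
Evaluating at s = 6: p(6) = -24.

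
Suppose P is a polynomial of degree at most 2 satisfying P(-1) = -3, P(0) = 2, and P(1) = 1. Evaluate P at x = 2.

Using the Lagrange interpolation formula with nodes -1, 0, 1:
  L_0(x) = x(x - 1) / 2
  L_1(x) = (x + 1)(x - 1) / -1
  L_2(x) = (x + 1)x / 2
Then P(x) = -3·L_0(x) + 2·L_1(x) + 1·L_2(x).
Expanding and collecting terms gives P(x) = -3x² + 2x + 2.
Evaluating at x = 2: P(2) = -6.

-6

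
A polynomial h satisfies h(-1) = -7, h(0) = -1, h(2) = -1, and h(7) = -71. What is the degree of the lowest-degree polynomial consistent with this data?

Divided differences on the nodes -1, 0, 2, 7:
  order 0: -7  -1  -1  -71
  order 1: 6  0  -14
  order 2: -2  -2
  order 3: 0
The order-2 divided differences are all -2 (nonzero) and every higher order vanishes, so the data lies on a polynomial of degree exactly 2.

2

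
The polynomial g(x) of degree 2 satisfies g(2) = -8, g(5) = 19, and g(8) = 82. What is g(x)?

g(x) = 2x^2 - 5x - 6

Write g(x) = ax^2 + bx + c. Substituting each data point gives a linear system:
  4a + 2b + c = -8
  25a + 5b + c = 19
  64a + 8b + c = 82
Solving the system yields a = 2, b = -5, c = -6.
So g(x) = 2x^2 - 5x - 6.
Check: g(5) = 19. ✓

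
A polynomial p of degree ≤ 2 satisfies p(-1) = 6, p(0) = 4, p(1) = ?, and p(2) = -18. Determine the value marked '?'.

-4

The 3 known points determine the degree-2 polynomial uniquely.
Write p(n) = an^2 + bn + c. Substituting each data point gives a linear system:
  a - b + c = 6
  c = 4
  4a + 2b + c = -18
Solving the system yields a = -3, b = -5, c = 4.
So p(n) = -3n² - 5n + 4.
Then p(1) = -4.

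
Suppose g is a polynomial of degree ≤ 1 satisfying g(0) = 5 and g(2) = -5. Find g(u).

Write g(u) = au + b. Substituting each data point gives a linear system:
  b = 5
  2a + b = -5
Solving the system yields a = -5, b = 5.
So g(u) = -5u + 5.
Check: g(0) = 5. ✓

g(u) = -5u + 5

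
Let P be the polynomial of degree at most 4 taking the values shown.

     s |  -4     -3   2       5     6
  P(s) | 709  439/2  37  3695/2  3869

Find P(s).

P(s) = 3s^4 + (1/2)s^3 - 3s^2 - 4s + 5

Write P(s) = as^4 + bs^3 + cs^2 + ds + e. Substituting each data point gives a linear system:
  256a - 64b + 16c - 4d + e = 709
  81a - 27b + 9c - 3d + e = 439/2
  16a + 8b + 4c + 2d + e = 37
  625a + 125b + 25c + 5d + e = 3695/2
  1296a + 216b + 36c + 6d + e = 3869
Solving the system yields a = 3, b = 1/2, c = -3, d = -4, e = 5.
So P(s) = 3s^4 + (1/2)s^3 - 3s^2 - 4s + 5.
Check: P(6) = 3869. ✓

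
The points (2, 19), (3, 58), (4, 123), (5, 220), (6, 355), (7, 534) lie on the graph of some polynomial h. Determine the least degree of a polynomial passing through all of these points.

Forward differences of the values at t = 2, 3, 4, 5, 6, 7:
  h  : 19  58  123  220  355  534
  Δ  : 39  65  97  135  179
  Δ^2: 26  32  38  44
  Δ^3: 6  6  6
  Δ^4: 0  0
  Δ^5: 0
The third differences are constant (6) and nonzero, while all higher differences vanish, so the minimal degree is 3.

3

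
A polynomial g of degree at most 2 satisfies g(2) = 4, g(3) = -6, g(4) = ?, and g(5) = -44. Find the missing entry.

The 3 known points determine the degree-2 polynomial uniquely.
Write g(u) = au^2 + bu + c. Substituting each data point gives a linear system:
  4a + 2b + c = 4
  9a + 3b + c = -6
  25a + 5b + c = -44
Solving the system yields a = -3, b = 5, c = 6.
So g(u) = -3u^2 + 5u + 6.
Then g(4) = -22.

-22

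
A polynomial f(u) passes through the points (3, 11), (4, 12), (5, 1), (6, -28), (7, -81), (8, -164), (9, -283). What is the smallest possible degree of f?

3

Forward differences of the values at u = 3, 4, 5, 6, 7, 8, 9:
  f  : 11  12  1  -28  -81  -164  -283
  Δ  : 1  -11  -29  -53  -83  -119
  Δ^2: -12  -18  -24  -30  -36
  Δ^3: -6  -6  -6  -6
  Δ^4: 0  0  0
  Δ^5: 0  0
  Δ^6: 0
The third differences are constant (-6) and nonzero, while all higher differences vanish, so the minimal degree is 3.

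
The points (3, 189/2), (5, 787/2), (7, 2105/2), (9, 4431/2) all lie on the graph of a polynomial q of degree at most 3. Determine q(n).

Write q(n) = an^3 + bn^2 + cn + d. Substituting each data point gives a linear system:
  27a + 9b + 3c + d = 189/2
  125a + 25b + 5c + d = 787/2
  343a + 49b + 7c + d = 2105/2
  729a + 81b + 9c + d = 4431/2
Solving the system yields a = 3, b = 0, c = 5/2, d = 6.
So q(n) = 3n^3 + (5/2)n + 6.
Check: q(5) = 787/2. ✓

q(n) = 3n^3 + (5/2)n + 6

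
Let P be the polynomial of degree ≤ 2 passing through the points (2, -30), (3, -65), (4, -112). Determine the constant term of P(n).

4

Write P(n) = an^2 + bn + c. Substituting each data point gives a linear system:
  4a + 2b + c = -30
  9a + 3b + c = -65
  16a + 4b + c = -112
Solving the system yields a = -6, b = -5, c = 4.
So P(n) = -6n^2 - 5n + 4.
The constant term is 4.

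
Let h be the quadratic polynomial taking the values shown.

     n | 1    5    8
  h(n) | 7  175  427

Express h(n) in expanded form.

h(n) = 6n^2 + 6n - 5

Write h(n) = an^2 + bn + c. Substituting each data point gives a linear system:
  a + b + c = 7
  25a + 5b + c = 175
  64a + 8b + c = 427
Solving the system yields a = 6, b = 6, c = -5.
So h(n) = 6n^2 + 6n - 5.
Check: h(8) = 427. ✓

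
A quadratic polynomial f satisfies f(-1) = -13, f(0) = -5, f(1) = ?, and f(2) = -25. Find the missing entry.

On equispaced nodes a degree-2 polynomial has vanishing third forward difference, so
  - f(-1) + 3·f(0) - 3·f(1) + f(2) = 0.
Substituting the known values and solving for f(1):
  -3·f(1) = 27
  f(1) = -9.

-9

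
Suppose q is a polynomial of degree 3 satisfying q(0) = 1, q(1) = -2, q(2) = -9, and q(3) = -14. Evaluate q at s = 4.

-11

Forward differences of the values at s = 0, 1, 2, 3:
  q  : 1  -2  -9  -14
  Δ  : -3  -7  -5
  Δ^2: -4  2
  Δ^3: 6
The third differences are constant, confirming degree 3.
Interpolating (Newton forward form) and evaluating at s = 4 gives q(4) = -11.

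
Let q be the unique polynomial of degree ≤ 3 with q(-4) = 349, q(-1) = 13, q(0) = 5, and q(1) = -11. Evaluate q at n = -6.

1193

Using the Lagrange interpolation formula with nodes -4, -1, 0, 1:
  L_0(n) = (n + 1)n(n - 1) / -60
  L_1(n) = (n + 4)n(n - 1) / 6
  L_2(n) = (n + 4)(n + 1)(n - 1) / -4
  L_3(n) = (n + 4)(n + 1)n / 10
Then q(n) = 349·L_0(n) + 13·L_1(n) + 5·L_2(n) - 11·L_3(n).
Expanding and collecting terms gives q(n) = -6n³ - 4n² - 6n + 5.
Evaluating at n = -6: q(-6) = 1193.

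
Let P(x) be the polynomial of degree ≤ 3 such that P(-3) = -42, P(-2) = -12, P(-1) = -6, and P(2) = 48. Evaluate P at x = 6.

876

Write P(x) = ax^3 + bx^2 + cx + d. Substituting each data point gives a linear system:
  -27a + 9b - 3c + d = -42
  -8a + 4b - 2c + d = -12
  -a + b - c + d = -6
  8a + 4b + 2c + d = 48
Solving the system yields a = 3, b = 6, c = 3, d = -6.
So P(x) = 3x³ + 6x² + 3x - 6.
Then P(6) = 876.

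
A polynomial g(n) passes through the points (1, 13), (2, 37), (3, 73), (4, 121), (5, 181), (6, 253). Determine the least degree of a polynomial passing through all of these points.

2

Forward differences of the values at n = 1, 2, 3, 4, 5, 6:
  g  : 13  37  73  121  181  253
  Δ  : 24  36  48  60  72
  Δ^2: 12  12  12  12
  Δ^3: 0  0  0
  Δ^4: 0  0
  Δ^5: 0
The second differences are constant (12) and nonzero, while all higher differences vanish, so the minimal degree is 2.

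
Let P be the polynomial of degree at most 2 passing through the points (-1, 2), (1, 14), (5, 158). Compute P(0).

Write P(n) = an^2 + bn + c. Substituting each data point gives a linear system:
  a - b + c = 2
  a + b + c = 14
  25a + 5b + c = 158
Solving the system yields a = 5, b = 6, c = 3.
So P(n) = 5n^2 + 6n + 3.
Then P(0) = 3.

3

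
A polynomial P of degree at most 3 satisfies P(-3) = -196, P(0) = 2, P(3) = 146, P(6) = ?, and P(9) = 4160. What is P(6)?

The 4 known points determine the degree-3 polynomial uniquely.
Write P(n) = an^3 + bn^2 + cn + d. Substituting each data point gives a linear system:
  -27a + 9b - 3c + d = -196
  d = 2
  27a + 9b + 3c + d = 146
  729a + 81b + 9c + d = 4160
Solving the system yields a = 6, b = -3, c = 3, d = 2.
So P(n) = 6n^3 - 3n^2 + 3n + 2.
Then P(6) = 1208.

1208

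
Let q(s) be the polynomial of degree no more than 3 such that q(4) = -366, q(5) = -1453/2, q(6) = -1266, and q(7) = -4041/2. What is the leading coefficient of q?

Write q(s) = as^3 + bs^2 + cs + d. Substituting each data point gives a linear system:
  64a + 16b + 4c + d = -366
  125a + 25b + 5c + d = -1453/2
  216a + 36b + 6c + d = -1266
  343a + 49b + 7c + d = -4041/2
Solving the system yields a = -6, b = 1/2, c = 1, d = 6.
So q(s) = -6s³ + (1/2)s² + s + 6.
The leading coefficient is -6.

-6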